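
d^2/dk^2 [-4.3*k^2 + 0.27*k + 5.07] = -8.60000000000000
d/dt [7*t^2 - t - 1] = 14*t - 1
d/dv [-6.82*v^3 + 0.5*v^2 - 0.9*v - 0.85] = -20.46*v^2 + 1.0*v - 0.9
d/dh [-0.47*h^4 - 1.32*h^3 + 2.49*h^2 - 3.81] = h*(-1.88*h^2 - 3.96*h + 4.98)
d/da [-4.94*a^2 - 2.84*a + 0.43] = -9.88*a - 2.84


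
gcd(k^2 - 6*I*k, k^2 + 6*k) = k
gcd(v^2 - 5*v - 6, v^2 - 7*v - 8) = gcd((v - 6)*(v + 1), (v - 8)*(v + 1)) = v + 1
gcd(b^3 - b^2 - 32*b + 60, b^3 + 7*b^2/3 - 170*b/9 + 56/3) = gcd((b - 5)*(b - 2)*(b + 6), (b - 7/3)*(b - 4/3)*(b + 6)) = b + 6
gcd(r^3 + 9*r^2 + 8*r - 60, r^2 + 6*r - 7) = 1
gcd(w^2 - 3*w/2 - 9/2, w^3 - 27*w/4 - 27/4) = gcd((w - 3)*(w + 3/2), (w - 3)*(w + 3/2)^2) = w^2 - 3*w/2 - 9/2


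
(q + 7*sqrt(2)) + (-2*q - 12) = -q - 12 + 7*sqrt(2)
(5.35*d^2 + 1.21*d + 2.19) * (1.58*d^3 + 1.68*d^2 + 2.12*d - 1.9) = 8.453*d^5 + 10.8998*d^4 + 16.835*d^3 - 3.9206*d^2 + 2.3438*d - 4.161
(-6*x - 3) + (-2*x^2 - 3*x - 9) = -2*x^2 - 9*x - 12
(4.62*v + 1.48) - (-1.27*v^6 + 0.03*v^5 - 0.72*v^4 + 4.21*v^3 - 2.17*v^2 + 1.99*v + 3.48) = 1.27*v^6 - 0.03*v^5 + 0.72*v^4 - 4.21*v^3 + 2.17*v^2 + 2.63*v - 2.0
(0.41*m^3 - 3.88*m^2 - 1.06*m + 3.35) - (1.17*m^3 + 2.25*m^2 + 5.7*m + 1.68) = -0.76*m^3 - 6.13*m^2 - 6.76*m + 1.67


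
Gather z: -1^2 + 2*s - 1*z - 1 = 2*s - z - 2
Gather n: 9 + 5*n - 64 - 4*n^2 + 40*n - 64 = -4*n^2 + 45*n - 119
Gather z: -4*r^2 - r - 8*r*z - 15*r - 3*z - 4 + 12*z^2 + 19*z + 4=-4*r^2 - 16*r + 12*z^2 + z*(16 - 8*r)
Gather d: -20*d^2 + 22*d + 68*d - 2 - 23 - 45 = -20*d^2 + 90*d - 70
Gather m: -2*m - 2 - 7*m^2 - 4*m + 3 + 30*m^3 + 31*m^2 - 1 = 30*m^3 + 24*m^2 - 6*m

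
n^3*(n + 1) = n^4 + n^3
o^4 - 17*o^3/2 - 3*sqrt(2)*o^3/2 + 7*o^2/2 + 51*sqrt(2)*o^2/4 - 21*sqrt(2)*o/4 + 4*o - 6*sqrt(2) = (o - 8)*(o - 1)*(o + 1/2)*(o - 3*sqrt(2)/2)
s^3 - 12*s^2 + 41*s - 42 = (s - 7)*(s - 3)*(s - 2)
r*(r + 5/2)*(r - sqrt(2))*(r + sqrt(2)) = r^4 + 5*r^3/2 - 2*r^2 - 5*r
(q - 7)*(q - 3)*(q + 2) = q^3 - 8*q^2 + q + 42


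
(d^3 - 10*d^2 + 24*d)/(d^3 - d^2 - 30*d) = (d - 4)/(d + 5)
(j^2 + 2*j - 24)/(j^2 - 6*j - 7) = (-j^2 - 2*j + 24)/(-j^2 + 6*j + 7)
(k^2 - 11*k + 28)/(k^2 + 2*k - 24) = (k - 7)/(k + 6)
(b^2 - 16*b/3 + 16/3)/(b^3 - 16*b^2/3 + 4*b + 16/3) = (3*b - 4)/(3*b^2 - 4*b - 4)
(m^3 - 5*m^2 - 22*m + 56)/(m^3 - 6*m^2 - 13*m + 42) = (m + 4)/(m + 3)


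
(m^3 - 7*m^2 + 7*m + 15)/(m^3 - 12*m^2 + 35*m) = (m^2 - 2*m - 3)/(m*(m - 7))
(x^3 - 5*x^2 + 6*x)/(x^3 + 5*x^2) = (x^2 - 5*x + 6)/(x*(x + 5))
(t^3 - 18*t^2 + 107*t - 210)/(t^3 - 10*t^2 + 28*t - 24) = (t^2 - 12*t + 35)/(t^2 - 4*t + 4)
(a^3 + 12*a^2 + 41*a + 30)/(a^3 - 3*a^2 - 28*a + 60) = (a^2 + 7*a + 6)/(a^2 - 8*a + 12)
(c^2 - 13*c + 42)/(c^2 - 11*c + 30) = (c - 7)/(c - 5)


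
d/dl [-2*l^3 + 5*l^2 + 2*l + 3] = -6*l^2 + 10*l + 2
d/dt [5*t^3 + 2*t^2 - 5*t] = 15*t^2 + 4*t - 5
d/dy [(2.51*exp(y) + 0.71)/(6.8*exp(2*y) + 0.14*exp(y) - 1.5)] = (-(2.51*exp(y) + 0.71)*(13.6*exp(y) + 0.14) + 17.068*exp(2*y) + 0.3514*exp(y) - 3.765)*exp(y)/(6.8*exp(2*y) + 0.14*exp(y) - 1.5)^2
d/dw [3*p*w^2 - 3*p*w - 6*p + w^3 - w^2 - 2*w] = 6*p*w - 3*p + 3*w^2 - 2*w - 2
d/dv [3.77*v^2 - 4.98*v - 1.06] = 7.54*v - 4.98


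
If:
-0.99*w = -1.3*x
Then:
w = 1.31313131313131*x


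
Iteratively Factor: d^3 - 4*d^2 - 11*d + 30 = (d - 2)*(d^2 - 2*d - 15) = (d - 2)*(d + 3)*(d - 5)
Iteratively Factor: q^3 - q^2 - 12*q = (q)*(q^2 - q - 12) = q*(q - 4)*(q + 3)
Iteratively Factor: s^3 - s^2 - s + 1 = (s + 1)*(s^2 - 2*s + 1) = (s - 1)*(s + 1)*(s - 1)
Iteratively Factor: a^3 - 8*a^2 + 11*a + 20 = (a - 5)*(a^2 - 3*a - 4) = (a - 5)*(a + 1)*(a - 4)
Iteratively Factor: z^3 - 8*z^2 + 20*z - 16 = (z - 2)*(z^2 - 6*z + 8) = (z - 4)*(z - 2)*(z - 2)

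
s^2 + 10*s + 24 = (s + 4)*(s + 6)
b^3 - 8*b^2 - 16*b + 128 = (b - 8)*(b - 4)*(b + 4)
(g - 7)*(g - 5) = g^2 - 12*g + 35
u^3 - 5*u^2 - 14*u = u*(u - 7)*(u + 2)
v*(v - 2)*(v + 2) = v^3 - 4*v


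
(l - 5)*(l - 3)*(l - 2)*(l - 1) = l^4 - 11*l^3 + 41*l^2 - 61*l + 30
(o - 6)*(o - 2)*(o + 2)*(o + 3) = o^4 - 3*o^3 - 22*o^2 + 12*o + 72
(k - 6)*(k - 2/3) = k^2 - 20*k/3 + 4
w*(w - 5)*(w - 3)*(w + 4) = w^4 - 4*w^3 - 17*w^2 + 60*w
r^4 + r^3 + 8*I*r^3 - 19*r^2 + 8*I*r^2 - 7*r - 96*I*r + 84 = (r - 3)*(r + 4)*(r + I)*(r + 7*I)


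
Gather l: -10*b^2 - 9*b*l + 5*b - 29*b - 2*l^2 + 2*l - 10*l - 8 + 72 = -10*b^2 - 24*b - 2*l^2 + l*(-9*b - 8) + 64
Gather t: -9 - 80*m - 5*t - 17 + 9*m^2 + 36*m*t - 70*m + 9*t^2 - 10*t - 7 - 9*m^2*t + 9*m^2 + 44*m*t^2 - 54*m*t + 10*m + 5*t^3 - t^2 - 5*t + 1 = 18*m^2 - 140*m + 5*t^3 + t^2*(44*m + 8) + t*(-9*m^2 - 18*m - 20) - 32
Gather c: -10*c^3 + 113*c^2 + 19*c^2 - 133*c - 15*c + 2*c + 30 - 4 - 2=-10*c^3 + 132*c^2 - 146*c + 24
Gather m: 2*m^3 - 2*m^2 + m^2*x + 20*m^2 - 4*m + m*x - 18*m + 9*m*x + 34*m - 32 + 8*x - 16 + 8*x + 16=2*m^3 + m^2*(x + 18) + m*(10*x + 12) + 16*x - 32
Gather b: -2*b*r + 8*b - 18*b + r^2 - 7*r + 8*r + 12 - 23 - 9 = b*(-2*r - 10) + r^2 + r - 20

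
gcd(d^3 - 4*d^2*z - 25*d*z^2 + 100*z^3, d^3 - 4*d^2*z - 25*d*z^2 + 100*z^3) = d^3 - 4*d^2*z - 25*d*z^2 + 100*z^3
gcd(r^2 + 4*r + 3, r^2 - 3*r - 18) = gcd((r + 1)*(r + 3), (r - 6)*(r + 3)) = r + 3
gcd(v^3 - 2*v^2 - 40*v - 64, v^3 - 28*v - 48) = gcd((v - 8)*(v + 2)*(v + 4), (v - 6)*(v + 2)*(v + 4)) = v^2 + 6*v + 8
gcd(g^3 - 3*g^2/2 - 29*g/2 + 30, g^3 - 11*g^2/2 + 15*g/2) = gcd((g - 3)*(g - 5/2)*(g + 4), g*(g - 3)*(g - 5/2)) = g^2 - 11*g/2 + 15/2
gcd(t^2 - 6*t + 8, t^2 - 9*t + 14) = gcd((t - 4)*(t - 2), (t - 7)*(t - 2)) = t - 2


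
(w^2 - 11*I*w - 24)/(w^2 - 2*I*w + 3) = (w - 8*I)/(w + I)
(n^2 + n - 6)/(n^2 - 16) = (n^2 + n - 6)/(n^2 - 16)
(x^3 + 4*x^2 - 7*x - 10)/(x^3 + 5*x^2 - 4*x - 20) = (x + 1)/(x + 2)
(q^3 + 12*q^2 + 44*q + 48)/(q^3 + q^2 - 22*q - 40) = (q + 6)/(q - 5)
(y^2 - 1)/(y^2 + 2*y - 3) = (y + 1)/(y + 3)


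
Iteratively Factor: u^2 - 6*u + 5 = (u - 5)*(u - 1)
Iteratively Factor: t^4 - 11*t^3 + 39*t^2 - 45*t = (t - 3)*(t^3 - 8*t^2 + 15*t) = (t - 5)*(t - 3)*(t^2 - 3*t) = t*(t - 5)*(t - 3)*(t - 3)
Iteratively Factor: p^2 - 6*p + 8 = (p - 2)*(p - 4)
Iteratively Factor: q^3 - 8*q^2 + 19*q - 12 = (q - 1)*(q^2 - 7*q + 12) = (q - 3)*(q - 1)*(q - 4)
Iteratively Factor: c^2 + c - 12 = (c + 4)*(c - 3)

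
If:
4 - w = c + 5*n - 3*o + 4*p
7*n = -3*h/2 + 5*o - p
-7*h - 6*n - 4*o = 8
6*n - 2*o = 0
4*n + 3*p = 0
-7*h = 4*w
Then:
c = 380/277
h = -224/277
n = -36/277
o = -108/277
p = 48/277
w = 392/277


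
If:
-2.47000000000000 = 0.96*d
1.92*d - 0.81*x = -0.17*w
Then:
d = -2.57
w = 4.76470588235294*x + 29.0588235294118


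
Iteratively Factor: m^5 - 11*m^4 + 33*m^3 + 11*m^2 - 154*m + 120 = (m + 2)*(m^4 - 13*m^3 + 59*m^2 - 107*m + 60) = (m - 3)*(m + 2)*(m^3 - 10*m^2 + 29*m - 20) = (m - 4)*(m - 3)*(m + 2)*(m^2 - 6*m + 5) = (m - 5)*(m - 4)*(m - 3)*(m + 2)*(m - 1)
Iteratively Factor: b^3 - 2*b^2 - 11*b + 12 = (b - 1)*(b^2 - b - 12) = (b - 4)*(b - 1)*(b + 3)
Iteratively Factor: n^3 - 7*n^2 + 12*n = (n)*(n^2 - 7*n + 12) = n*(n - 4)*(n - 3)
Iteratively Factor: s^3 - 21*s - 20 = (s - 5)*(s^2 + 5*s + 4) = (s - 5)*(s + 4)*(s + 1)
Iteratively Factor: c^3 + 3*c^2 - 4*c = (c - 1)*(c^2 + 4*c) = c*(c - 1)*(c + 4)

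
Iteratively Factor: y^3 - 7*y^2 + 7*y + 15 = (y + 1)*(y^2 - 8*y + 15) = (y - 3)*(y + 1)*(y - 5)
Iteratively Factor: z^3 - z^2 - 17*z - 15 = (z + 1)*(z^2 - 2*z - 15) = (z + 1)*(z + 3)*(z - 5)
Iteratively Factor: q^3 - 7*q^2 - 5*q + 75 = (q + 3)*(q^2 - 10*q + 25) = (q - 5)*(q + 3)*(q - 5)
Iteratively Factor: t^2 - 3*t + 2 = (t - 1)*(t - 2)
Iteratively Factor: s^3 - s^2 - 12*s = (s)*(s^2 - s - 12) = s*(s + 3)*(s - 4)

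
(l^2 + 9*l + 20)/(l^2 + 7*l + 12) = (l + 5)/(l + 3)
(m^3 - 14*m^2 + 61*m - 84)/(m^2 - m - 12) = (m^2 - 10*m + 21)/(m + 3)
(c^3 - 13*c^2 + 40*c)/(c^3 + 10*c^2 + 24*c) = (c^2 - 13*c + 40)/(c^2 + 10*c + 24)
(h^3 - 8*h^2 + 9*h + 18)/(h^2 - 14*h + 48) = (h^2 - 2*h - 3)/(h - 8)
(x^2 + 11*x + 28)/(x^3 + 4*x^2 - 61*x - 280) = (x + 4)/(x^2 - 3*x - 40)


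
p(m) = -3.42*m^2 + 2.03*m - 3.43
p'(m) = 2.03 - 6.84*m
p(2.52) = -20.03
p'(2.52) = -15.21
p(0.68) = -3.63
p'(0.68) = -2.62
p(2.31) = -16.99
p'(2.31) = -13.77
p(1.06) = -5.12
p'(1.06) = -5.22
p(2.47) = -19.28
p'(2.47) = -14.86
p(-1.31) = -11.96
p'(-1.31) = 10.99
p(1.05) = -5.07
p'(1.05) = -5.15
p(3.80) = -45.10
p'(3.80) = -23.96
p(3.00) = -28.12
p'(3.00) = -18.49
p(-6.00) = -138.73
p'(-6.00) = 43.07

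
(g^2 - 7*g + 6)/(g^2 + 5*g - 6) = (g - 6)/(g + 6)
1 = 1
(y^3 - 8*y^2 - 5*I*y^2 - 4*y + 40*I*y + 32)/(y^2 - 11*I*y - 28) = (y^2 - y*(8 + I) + 8*I)/(y - 7*I)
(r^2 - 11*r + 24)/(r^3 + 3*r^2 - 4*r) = (r^2 - 11*r + 24)/(r*(r^2 + 3*r - 4))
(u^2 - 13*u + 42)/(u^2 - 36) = (u - 7)/(u + 6)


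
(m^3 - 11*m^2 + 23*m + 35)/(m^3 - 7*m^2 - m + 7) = (m - 5)/(m - 1)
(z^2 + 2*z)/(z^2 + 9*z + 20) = z*(z + 2)/(z^2 + 9*z + 20)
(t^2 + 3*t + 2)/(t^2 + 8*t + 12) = (t + 1)/(t + 6)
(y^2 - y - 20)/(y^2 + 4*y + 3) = (y^2 - y - 20)/(y^2 + 4*y + 3)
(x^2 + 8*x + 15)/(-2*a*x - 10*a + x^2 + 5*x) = (x + 3)/(-2*a + x)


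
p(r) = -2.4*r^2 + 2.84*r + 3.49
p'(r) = 2.84 - 4.8*r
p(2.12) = -1.28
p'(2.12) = -7.34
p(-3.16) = -29.45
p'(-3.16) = 18.01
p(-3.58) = -37.44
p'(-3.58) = 20.02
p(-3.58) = -37.44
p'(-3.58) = 20.02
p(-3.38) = -33.53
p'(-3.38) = 19.06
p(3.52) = -16.25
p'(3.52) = -14.06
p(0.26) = 4.07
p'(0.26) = 1.59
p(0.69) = 4.31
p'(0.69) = -0.47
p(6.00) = -65.87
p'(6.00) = -25.96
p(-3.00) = -26.63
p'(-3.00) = 17.24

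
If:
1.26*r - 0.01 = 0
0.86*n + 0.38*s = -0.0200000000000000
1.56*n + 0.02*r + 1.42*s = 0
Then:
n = -0.05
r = 0.01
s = 0.05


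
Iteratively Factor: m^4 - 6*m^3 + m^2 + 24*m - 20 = (m - 1)*(m^3 - 5*m^2 - 4*m + 20) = (m - 5)*(m - 1)*(m^2 - 4) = (m - 5)*(m - 1)*(m + 2)*(m - 2)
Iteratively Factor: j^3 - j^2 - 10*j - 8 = (j - 4)*(j^2 + 3*j + 2) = (j - 4)*(j + 1)*(j + 2)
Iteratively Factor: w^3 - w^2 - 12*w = (w + 3)*(w^2 - 4*w) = w*(w + 3)*(w - 4)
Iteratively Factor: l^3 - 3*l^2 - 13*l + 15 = (l - 5)*(l^2 + 2*l - 3) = (l - 5)*(l - 1)*(l + 3)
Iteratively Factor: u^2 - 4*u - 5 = (u - 5)*(u + 1)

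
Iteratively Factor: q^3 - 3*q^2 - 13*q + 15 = (q - 1)*(q^2 - 2*q - 15) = (q - 5)*(q - 1)*(q + 3)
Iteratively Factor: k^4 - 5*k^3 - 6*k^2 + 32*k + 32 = (k - 4)*(k^3 - k^2 - 10*k - 8) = (k - 4)*(k + 1)*(k^2 - 2*k - 8) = (k - 4)^2*(k + 1)*(k + 2)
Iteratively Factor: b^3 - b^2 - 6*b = (b - 3)*(b^2 + 2*b) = b*(b - 3)*(b + 2)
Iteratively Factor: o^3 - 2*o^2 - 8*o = (o + 2)*(o^2 - 4*o) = (o - 4)*(o + 2)*(o)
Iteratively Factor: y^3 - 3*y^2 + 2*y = (y)*(y^2 - 3*y + 2) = y*(y - 2)*(y - 1)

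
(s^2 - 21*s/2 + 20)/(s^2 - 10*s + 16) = (s - 5/2)/(s - 2)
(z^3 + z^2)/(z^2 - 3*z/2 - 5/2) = 2*z^2/(2*z - 5)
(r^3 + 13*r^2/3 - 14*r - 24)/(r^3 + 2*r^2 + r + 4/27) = 9*(r^2 + 3*r - 18)/(9*r^2 + 6*r + 1)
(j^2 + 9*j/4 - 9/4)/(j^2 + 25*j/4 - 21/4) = (j + 3)/(j + 7)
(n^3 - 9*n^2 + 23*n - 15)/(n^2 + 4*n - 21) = (n^2 - 6*n + 5)/(n + 7)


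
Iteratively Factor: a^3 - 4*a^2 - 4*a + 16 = (a - 4)*(a^2 - 4) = (a - 4)*(a - 2)*(a + 2)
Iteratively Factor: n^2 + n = (n)*(n + 1)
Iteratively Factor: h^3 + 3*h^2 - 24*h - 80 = (h - 5)*(h^2 + 8*h + 16) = (h - 5)*(h + 4)*(h + 4)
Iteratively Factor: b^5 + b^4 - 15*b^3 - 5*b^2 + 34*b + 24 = (b - 2)*(b^4 + 3*b^3 - 9*b^2 - 23*b - 12) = (b - 2)*(b + 1)*(b^3 + 2*b^2 - 11*b - 12) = (b - 2)*(b + 1)*(b + 4)*(b^2 - 2*b - 3) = (b - 2)*(b + 1)^2*(b + 4)*(b - 3)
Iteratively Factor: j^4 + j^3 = (j)*(j^3 + j^2) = j^2*(j^2 + j) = j^2*(j + 1)*(j)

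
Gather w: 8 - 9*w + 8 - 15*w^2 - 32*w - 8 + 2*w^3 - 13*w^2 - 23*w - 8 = 2*w^3 - 28*w^2 - 64*w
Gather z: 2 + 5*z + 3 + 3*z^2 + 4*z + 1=3*z^2 + 9*z + 6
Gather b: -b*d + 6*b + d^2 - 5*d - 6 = b*(6 - d) + d^2 - 5*d - 6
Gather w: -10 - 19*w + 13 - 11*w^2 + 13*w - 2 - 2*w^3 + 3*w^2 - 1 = -2*w^3 - 8*w^2 - 6*w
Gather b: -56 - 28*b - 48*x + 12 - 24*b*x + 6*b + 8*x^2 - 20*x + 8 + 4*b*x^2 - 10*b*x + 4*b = b*(4*x^2 - 34*x - 18) + 8*x^2 - 68*x - 36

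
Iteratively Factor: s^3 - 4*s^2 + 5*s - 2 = (s - 1)*(s^2 - 3*s + 2) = (s - 1)^2*(s - 2)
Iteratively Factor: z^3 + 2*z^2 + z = (z)*(z^2 + 2*z + 1) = z*(z + 1)*(z + 1)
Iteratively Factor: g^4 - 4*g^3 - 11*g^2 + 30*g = (g)*(g^3 - 4*g^2 - 11*g + 30) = g*(g + 3)*(g^2 - 7*g + 10) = g*(g - 5)*(g + 3)*(g - 2)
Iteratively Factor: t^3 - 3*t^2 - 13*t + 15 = (t + 3)*(t^2 - 6*t + 5) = (t - 5)*(t + 3)*(t - 1)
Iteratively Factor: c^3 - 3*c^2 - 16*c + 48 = (c - 4)*(c^2 + c - 12) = (c - 4)*(c + 4)*(c - 3)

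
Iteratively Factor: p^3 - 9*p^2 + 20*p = (p - 5)*(p^2 - 4*p) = (p - 5)*(p - 4)*(p)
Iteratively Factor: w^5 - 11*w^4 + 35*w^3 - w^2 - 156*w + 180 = (w - 2)*(w^4 - 9*w^3 + 17*w^2 + 33*w - 90) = (w - 5)*(w - 2)*(w^3 - 4*w^2 - 3*w + 18) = (w - 5)*(w - 3)*(w - 2)*(w^2 - w - 6) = (w - 5)*(w - 3)*(w - 2)*(w + 2)*(w - 3)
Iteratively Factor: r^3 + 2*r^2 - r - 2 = (r - 1)*(r^2 + 3*r + 2) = (r - 1)*(r + 1)*(r + 2)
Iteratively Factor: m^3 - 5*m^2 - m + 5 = (m - 5)*(m^2 - 1) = (m - 5)*(m + 1)*(m - 1)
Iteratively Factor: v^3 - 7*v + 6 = (v - 2)*(v^2 + 2*v - 3) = (v - 2)*(v + 3)*(v - 1)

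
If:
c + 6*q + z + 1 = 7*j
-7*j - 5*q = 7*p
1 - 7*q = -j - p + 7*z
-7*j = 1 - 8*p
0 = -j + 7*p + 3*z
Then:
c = -11569/3865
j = -527/3865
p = 22/3865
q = 707/3865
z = -227/3865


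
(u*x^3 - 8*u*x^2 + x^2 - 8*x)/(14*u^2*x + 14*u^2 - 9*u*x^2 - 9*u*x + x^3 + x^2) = x*(u*x^2 - 8*u*x + x - 8)/(14*u^2*x + 14*u^2 - 9*u*x^2 - 9*u*x + x^3 + x^2)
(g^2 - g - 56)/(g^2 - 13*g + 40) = (g + 7)/(g - 5)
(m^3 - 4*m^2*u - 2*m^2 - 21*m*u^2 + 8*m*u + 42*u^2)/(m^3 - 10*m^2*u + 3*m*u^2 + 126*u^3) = (2 - m)/(-m + 6*u)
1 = 1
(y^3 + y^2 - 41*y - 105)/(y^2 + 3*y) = y - 2 - 35/y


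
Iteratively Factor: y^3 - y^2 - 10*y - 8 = (y - 4)*(y^2 + 3*y + 2) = (y - 4)*(y + 1)*(y + 2)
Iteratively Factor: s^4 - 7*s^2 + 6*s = (s - 2)*(s^3 + 2*s^2 - 3*s) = (s - 2)*(s - 1)*(s^2 + 3*s) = (s - 2)*(s - 1)*(s + 3)*(s)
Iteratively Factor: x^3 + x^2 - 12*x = (x + 4)*(x^2 - 3*x) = (x - 3)*(x + 4)*(x)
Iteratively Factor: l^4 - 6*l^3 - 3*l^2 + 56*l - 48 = (l - 4)*(l^3 - 2*l^2 - 11*l + 12) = (l - 4)^2*(l^2 + 2*l - 3) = (l - 4)^2*(l - 1)*(l + 3)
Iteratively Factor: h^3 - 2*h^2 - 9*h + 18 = (h - 3)*(h^2 + h - 6) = (h - 3)*(h + 3)*(h - 2)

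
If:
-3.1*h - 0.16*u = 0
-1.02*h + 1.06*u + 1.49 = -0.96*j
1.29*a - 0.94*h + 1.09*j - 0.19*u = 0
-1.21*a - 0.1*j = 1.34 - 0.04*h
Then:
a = -1.20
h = 0.12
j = 1.12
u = -2.30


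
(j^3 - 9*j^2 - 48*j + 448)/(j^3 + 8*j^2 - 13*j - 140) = (j^2 - 16*j + 64)/(j^2 + j - 20)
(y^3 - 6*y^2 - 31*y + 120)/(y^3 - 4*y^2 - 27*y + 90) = (y - 8)/(y - 6)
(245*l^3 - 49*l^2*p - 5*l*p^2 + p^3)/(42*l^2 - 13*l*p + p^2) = (-35*l^2 + 2*l*p + p^2)/(-6*l + p)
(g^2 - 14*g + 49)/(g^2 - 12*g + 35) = (g - 7)/(g - 5)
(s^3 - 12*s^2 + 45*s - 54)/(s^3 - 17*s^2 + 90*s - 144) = (s - 3)/(s - 8)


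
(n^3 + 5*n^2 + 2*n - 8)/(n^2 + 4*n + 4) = (n^2 + 3*n - 4)/(n + 2)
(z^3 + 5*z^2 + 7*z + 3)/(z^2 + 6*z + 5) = (z^2 + 4*z + 3)/(z + 5)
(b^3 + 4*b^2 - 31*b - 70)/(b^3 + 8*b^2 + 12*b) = (b^2 + 2*b - 35)/(b*(b + 6))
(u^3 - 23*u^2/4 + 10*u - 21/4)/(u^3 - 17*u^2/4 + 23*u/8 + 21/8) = 2*(u - 1)/(2*u + 1)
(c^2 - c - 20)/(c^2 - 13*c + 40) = (c + 4)/(c - 8)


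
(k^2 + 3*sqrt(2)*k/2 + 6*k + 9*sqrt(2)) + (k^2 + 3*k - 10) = 2*k^2 + 3*sqrt(2)*k/2 + 9*k - 10 + 9*sqrt(2)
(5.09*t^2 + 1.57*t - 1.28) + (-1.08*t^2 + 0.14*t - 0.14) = 4.01*t^2 + 1.71*t - 1.42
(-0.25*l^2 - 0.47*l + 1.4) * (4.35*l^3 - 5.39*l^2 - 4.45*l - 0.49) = -1.0875*l^5 - 0.697*l^4 + 9.7358*l^3 - 5.332*l^2 - 5.9997*l - 0.686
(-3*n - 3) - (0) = -3*n - 3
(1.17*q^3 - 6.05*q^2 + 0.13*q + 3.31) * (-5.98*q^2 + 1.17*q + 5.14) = -6.9966*q^5 + 37.5479*q^4 - 1.8421*q^3 - 50.7387*q^2 + 4.5409*q + 17.0134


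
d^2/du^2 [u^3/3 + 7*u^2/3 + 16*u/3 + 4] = 2*u + 14/3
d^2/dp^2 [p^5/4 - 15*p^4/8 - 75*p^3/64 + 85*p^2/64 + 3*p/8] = 5*p^3 - 45*p^2/2 - 225*p/32 + 85/32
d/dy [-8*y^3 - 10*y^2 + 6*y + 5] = -24*y^2 - 20*y + 6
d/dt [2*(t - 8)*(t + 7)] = 4*t - 2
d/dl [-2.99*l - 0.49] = -2.99000000000000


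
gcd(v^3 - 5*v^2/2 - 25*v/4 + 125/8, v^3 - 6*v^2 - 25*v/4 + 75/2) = v^2 - 25/4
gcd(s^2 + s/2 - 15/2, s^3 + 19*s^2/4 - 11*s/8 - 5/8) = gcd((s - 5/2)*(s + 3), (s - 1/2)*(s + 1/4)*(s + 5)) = 1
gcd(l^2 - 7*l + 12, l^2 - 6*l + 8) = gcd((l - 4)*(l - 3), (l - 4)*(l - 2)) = l - 4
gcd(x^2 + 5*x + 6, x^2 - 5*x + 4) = 1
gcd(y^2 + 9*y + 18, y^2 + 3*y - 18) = y + 6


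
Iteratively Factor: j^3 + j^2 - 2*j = (j + 2)*(j^2 - j) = j*(j + 2)*(j - 1)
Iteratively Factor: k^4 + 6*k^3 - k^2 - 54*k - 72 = (k + 2)*(k^3 + 4*k^2 - 9*k - 36) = (k + 2)*(k + 4)*(k^2 - 9) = (k + 2)*(k + 3)*(k + 4)*(k - 3)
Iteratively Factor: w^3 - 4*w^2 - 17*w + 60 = (w - 3)*(w^2 - w - 20) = (w - 5)*(w - 3)*(w + 4)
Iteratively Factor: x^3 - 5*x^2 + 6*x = (x - 2)*(x^2 - 3*x) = (x - 3)*(x - 2)*(x)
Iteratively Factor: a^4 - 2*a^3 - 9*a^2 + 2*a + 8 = (a + 1)*(a^3 - 3*a^2 - 6*a + 8) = (a + 1)*(a + 2)*(a^2 - 5*a + 4) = (a - 1)*(a + 1)*(a + 2)*(a - 4)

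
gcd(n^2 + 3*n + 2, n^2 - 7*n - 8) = n + 1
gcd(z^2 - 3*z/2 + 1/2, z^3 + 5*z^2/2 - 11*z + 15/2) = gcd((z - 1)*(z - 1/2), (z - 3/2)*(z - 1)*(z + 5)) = z - 1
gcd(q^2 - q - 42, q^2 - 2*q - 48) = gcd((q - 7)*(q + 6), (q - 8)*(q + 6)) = q + 6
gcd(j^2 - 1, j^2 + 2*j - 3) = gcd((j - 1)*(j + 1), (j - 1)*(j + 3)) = j - 1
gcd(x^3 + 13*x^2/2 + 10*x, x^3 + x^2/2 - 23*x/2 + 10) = x + 4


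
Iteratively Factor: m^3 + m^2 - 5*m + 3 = (m - 1)*(m^2 + 2*m - 3) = (m - 1)^2*(m + 3)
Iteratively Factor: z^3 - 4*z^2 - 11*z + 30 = (z + 3)*(z^2 - 7*z + 10) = (z - 5)*(z + 3)*(z - 2)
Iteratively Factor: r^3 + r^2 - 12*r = (r)*(r^2 + r - 12) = r*(r + 4)*(r - 3)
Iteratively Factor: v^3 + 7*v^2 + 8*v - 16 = (v + 4)*(v^2 + 3*v - 4) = (v + 4)^2*(v - 1)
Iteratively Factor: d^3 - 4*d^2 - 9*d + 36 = (d - 3)*(d^2 - d - 12) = (d - 4)*(d - 3)*(d + 3)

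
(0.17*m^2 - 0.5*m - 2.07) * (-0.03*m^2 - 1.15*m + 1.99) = -0.0051*m^4 - 0.1805*m^3 + 0.9754*m^2 + 1.3855*m - 4.1193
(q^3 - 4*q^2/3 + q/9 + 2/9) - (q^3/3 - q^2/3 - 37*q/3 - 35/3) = 2*q^3/3 - q^2 + 112*q/9 + 107/9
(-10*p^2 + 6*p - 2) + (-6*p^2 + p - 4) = -16*p^2 + 7*p - 6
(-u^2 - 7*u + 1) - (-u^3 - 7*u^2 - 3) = u^3 + 6*u^2 - 7*u + 4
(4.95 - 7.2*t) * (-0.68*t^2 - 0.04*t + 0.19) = 4.896*t^3 - 3.078*t^2 - 1.566*t + 0.9405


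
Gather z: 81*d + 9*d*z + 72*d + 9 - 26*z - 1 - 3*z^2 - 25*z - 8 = 153*d - 3*z^2 + z*(9*d - 51)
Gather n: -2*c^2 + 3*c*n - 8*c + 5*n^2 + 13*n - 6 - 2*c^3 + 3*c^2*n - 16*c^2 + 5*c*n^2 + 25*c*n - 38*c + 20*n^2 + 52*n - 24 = -2*c^3 - 18*c^2 - 46*c + n^2*(5*c + 25) + n*(3*c^2 + 28*c + 65) - 30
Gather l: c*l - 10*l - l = l*(c - 11)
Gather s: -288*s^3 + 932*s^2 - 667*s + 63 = -288*s^3 + 932*s^2 - 667*s + 63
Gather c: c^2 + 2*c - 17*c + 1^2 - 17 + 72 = c^2 - 15*c + 56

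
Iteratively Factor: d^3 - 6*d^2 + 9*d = (d - 3)*(d^2 - 3*d) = d*(d - 3)*(d - 3)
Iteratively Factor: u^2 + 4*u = (u + 4)*(u)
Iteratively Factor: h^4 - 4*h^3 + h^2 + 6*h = (h - 2)*(h^3 - 2*h^2 - 3*h) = (h - 3)*(h - 2)*(h^2 + h) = (h - 3)*(h - 2)*(h + 1)*(h)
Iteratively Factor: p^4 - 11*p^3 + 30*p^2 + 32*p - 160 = (p + 2)*(p^3 - 13*p^2 + 56*p - 80) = (p - 4)*(p + 2)*(p^2 - 9*p + 20) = (p - 4)^2*(p + 2)*(p - 5)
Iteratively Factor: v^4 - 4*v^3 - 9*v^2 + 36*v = (v - 4)*(v^3 - 9*v) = (v - 4)*(v + 3)*(v^2 - 3*v) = (v - 4)*(v - 3)*(v + 3)*(v)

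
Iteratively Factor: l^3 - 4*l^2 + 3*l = (l)*(l^2 - 4*l + 3) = l*(l - 3)*(l - 1)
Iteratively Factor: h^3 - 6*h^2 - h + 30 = (h - 3)*(h^2 - 3*h - 10) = (h - 5)*(h - 3)*(h + 2)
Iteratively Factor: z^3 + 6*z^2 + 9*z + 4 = (z + 1)*(z^2 + 5*z + 4) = (z + 1)*(z + 4)*(z + 1)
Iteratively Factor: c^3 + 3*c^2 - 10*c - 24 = (c + 4)*(c^2 - c - 6) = (c + 2)*(c + 4)*(c - 3)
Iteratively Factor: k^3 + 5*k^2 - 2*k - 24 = (k + 3)*(k^2 + 2*k - 8) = (k - 2)*(k + 3)*(k + 4)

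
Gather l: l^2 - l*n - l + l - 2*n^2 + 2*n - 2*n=l^2 - l*n - 2*n^2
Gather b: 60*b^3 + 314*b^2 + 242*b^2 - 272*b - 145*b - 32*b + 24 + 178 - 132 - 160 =60*b^3 + 556*b^2 - 449*b - 90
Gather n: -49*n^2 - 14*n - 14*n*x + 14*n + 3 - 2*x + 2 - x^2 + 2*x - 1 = -49*n^2 - 14*n*x - x^2 + 4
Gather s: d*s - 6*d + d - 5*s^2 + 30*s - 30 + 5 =-5*d - 5*s^2 + s*(d + 30) - 25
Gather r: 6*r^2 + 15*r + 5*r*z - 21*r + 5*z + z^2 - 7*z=6*r^2 + r*(5*z - 6) + z^2 - 2*z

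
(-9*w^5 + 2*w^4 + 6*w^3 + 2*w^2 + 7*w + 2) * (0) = 0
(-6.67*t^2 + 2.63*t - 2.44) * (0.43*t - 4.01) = -2.8681*t^3 + 27.8776*t^2 - 11.5955*t + 9.7844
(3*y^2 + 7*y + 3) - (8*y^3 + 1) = -8*y^3 + 3*y^2 + 7*y + 2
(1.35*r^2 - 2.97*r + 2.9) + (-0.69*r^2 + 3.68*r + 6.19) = 0.66*r^2 + 0.71*r + 9.09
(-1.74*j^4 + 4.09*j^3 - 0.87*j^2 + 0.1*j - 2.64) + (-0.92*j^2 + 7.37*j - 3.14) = -1.74*j^4 + 4.09*j^3 - 1.79*j^2 + 7.47*j - 5.78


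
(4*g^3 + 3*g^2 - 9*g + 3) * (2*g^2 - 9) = 8*g^5 + 6*g^4 - 54*g^3 - 21*g^2 + 81*g - 27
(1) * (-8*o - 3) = -8*o - 3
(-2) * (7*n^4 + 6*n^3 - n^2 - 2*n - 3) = -14*n^4 - 12*n^3 + 2*n^2 + 4*n + 6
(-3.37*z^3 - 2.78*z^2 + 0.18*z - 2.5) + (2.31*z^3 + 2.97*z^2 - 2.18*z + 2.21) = -1.06*z^3 + 0.19*z^2 - 2.0*z - 0.29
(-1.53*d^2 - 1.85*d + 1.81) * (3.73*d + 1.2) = -5.7069*d^3 - 8.7365*d^2 + 4.5313*d + 2.172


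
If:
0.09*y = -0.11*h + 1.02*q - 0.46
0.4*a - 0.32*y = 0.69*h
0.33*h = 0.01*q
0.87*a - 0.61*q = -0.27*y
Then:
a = 0.25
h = 0.01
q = 0.48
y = 0.28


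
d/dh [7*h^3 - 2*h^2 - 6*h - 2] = 21*h^2 - 4*h - 6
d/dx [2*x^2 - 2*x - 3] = 4*x - 2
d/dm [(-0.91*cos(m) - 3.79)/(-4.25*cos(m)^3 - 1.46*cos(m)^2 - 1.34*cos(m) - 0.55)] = (7.735*cos(m)^3 + 49.6511*cos(m)^2 + 11.0668*cos(m) + 4.5781)*sin(m)/(18.0625*cos(m)^6 + 12.41*cos(m)^5 + 13.5216*cos(m)^4 + 8.5878*cos(m)^3 + 3.4016*cos(m)^2 + 1.474*cos(m) + 0.3025)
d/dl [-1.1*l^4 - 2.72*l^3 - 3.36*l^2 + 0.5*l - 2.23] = -4.4*l^3 - 8.16*l^2 - 6.72*l + 0.5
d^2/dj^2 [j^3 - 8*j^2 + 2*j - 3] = 6*j - 16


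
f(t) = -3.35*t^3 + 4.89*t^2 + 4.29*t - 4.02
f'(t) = -10.05*t^2 + 9.78*t + 4.29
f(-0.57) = -4.26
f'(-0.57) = -4.55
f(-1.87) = 26.96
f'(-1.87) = -49.14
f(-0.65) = -3.82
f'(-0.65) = -6.31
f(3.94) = -116.10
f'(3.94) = -113.19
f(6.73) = -774.82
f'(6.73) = -385.08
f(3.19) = -49.32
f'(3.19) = -66.78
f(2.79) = -26.74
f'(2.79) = -46.65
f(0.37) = -1.93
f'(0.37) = 6.53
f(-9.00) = 2795.61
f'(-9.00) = -897.78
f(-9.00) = 2795.61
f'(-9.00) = -897.78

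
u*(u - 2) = u^2 - 2*u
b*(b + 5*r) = b^2 + 5*b*r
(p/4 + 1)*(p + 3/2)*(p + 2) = p^3/4 + 15*p^2/8 + 17*p/4 + 3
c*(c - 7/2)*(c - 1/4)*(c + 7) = c^4 + 13*c^3/4 - 203*c^2/8 + 49*c/8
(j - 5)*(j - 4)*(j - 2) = j^3 - 11*j^2 + 38*j - 40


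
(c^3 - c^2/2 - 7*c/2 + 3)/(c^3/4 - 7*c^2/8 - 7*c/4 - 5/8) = 4*(-2*c^3 + c^2 + 7*c - 6)/(-2*c^3 + 7*c^2 + 14*c + 5)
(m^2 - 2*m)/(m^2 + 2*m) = (m - 2)/(m + 2)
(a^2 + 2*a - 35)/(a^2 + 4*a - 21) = (a - 5)/(a - 3)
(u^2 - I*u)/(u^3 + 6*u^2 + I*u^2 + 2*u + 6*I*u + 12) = u/(u^2 + 2*u*(3 + I) + 12*I)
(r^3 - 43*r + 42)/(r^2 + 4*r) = (r^3 - 43*r + 42)/(r*(r + 4))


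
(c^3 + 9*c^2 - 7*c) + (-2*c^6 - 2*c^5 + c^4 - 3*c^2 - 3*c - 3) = -2*c^6 - 2*c^5 + c^4 + c^3 + 6*c^2 - 10*c - 3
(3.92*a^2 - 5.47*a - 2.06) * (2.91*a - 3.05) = 11.4072*a^3 - 27.8737*a^2 + 10.6889*a + 6.283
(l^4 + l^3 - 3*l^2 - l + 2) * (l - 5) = l^5 - 4*l^4 - 8*l^3 + 14*l^2 + 7*l - 10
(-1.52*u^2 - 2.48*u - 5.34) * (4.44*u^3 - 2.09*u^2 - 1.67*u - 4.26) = -6.7488*u^5 - 7.8344*u^4 - 15.988*u^3 + 21.7774*u^2 + 19.4826*u + 22.7484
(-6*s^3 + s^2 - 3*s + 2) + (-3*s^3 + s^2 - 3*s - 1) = -9*s^3 + 2*s^2 - 6*s + 1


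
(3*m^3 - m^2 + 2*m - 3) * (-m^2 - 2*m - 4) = -3*m^5 - 5*m^4 - 12*m^3 + 3*m^2 - 2*m + 12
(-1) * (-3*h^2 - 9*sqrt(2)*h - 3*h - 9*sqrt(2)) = 3*h^2 + 3*h + 9*sqrt(2)*h + 9*sqrt(2)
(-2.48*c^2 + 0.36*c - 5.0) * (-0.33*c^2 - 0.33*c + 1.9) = 0.8184*c^4 + 0.6996*c^3 - 3.1808*c^2 + 2.334*c - 9.5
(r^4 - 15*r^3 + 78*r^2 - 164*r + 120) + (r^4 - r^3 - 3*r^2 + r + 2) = 2*r^4 - 16*r^3 + 75*r^2 - 163*r + 122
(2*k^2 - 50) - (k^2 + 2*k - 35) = k^2 - 2*k - 15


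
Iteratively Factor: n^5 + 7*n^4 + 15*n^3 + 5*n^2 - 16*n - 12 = (n + 2)*(n^4 + 5*n^3 + 5*n^2 - 5*n - 6) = (n - 1)*(n + 2)*(n^3 + 6*n^2 + 11*n + 6) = (n - 1)*(n + 2)^2*(n^2 + 4*n + 3) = (n - 1)*(n + 1)*(n + 2)^2*(n + 3)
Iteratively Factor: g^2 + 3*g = (g + 3)*(g)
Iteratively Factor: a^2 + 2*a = (a)*(a + 2)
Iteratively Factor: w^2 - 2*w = (w)*(w - 2)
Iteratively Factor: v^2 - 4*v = (v - 4)*(v)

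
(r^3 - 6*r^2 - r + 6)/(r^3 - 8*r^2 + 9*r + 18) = (r - 1)/(r - 3)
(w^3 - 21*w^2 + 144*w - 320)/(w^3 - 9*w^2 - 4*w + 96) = (w^2 - 13*w + 40)/(w^2 - w - 12)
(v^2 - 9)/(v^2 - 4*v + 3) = (v + 3)/(v - 1)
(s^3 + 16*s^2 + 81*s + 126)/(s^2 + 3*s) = s + 13 + 42/s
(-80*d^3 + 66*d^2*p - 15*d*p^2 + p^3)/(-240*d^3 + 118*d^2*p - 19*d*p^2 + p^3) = (-2*d + p)/(-6*d + p)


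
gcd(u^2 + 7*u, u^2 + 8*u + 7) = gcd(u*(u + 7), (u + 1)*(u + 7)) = u + 7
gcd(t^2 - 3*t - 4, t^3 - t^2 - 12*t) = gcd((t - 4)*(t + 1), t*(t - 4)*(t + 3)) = t - 4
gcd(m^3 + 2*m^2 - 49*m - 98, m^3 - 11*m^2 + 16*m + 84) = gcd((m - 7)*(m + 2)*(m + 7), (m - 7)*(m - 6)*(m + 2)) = m^2 - 5*m - 14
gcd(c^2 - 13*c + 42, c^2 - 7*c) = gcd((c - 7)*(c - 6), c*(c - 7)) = c - 7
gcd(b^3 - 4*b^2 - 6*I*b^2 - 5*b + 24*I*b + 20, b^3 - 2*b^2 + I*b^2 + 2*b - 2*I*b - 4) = b - I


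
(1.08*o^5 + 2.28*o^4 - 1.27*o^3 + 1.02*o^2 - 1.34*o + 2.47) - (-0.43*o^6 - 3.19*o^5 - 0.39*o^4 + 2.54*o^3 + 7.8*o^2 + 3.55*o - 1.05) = 0.43*o^6 + 4.27*o^5 + 2.67*o^4 - 3.81*o^3 - 6.78*o^2 - 4.89*o + 3.52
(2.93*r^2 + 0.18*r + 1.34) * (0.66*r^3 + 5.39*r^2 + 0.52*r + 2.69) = 1.9338*r^5 + 15.9115*r^4 + 3.3782*r^3 + 15.1979*r^2 + 1.181*r + 3.6046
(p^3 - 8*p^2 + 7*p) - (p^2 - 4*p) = p^3 - 9*p^2 + 11*p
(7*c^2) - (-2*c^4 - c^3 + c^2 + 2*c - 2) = 2*c^4 + c^3 + 6*c^2 - 2*c + 2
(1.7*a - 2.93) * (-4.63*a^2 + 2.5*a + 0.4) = -7.871*a^3 + 17.8159*a^2 - 6.645*a - 1.172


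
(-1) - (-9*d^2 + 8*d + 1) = 9*d^2 - 8*d - 2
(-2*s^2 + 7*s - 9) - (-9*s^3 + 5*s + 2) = 9*s^3 - 2*s^2 + 2*s - 11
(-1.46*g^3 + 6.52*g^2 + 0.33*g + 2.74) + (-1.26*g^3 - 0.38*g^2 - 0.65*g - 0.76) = -2.72*g^3 + 6.14*g^2 - 0.32*g + 1.98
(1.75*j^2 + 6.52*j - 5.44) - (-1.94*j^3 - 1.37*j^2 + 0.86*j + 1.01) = 1.94*j^3 + 3.12*j^2 + 5.66*j - 6.45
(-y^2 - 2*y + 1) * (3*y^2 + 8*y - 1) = -3*y^4 - 14*y^3 - 12*y^2 + 10*y - 1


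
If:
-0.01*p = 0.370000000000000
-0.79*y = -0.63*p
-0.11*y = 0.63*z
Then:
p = -37.00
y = -29.51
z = 5.15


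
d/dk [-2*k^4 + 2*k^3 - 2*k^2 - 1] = 2*k*(-4*k^2 + 3*k - 2)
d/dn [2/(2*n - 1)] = -4/(2*n - 1)^2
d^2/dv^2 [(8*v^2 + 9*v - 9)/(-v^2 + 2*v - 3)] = 2*(-25*v^3 + 99*v^2 + 27*v - 117)/(v^6 - 6*v^5 + 21*v^4 - 44*v^3 + 63*v^2 - 54*v + 27)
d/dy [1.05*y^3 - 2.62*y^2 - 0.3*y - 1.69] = 3.15*y^2 - 5.24*y - 0.3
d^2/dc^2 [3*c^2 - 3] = 6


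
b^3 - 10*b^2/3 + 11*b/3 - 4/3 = (b - 4/3)*(b - 1)^2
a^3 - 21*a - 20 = (a - 5)*(a + 1)*(a + 4)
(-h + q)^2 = h^2 - 2*h*q + q^2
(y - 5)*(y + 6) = y^2 + y - 30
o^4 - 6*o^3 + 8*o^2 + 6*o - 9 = (o - 3)^2*(o - 1)*(o + 1)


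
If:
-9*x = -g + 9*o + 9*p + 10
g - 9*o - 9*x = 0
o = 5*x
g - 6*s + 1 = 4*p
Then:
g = 54*x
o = 5*x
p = -10/9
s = 9*x + 49/54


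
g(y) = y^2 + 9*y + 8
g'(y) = 2*y + 9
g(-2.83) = -9.46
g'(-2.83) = 3.34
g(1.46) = 23.27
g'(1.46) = 11.92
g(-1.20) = -1.36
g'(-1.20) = 6.60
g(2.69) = 39.45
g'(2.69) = 14.38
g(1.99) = 29.87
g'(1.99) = 12.98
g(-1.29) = -1.95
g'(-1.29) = 6.42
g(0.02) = 8.18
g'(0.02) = 9.04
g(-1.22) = -1.49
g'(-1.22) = 6.56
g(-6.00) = -10.00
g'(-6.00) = -3.00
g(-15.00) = 98.00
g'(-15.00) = -21.00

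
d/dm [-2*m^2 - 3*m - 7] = -4*m - 3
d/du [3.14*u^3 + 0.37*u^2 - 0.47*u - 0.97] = 9.42*u^2 + 0.74*u - 0.47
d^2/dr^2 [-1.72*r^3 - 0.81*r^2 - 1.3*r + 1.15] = -10.32*r - 1.62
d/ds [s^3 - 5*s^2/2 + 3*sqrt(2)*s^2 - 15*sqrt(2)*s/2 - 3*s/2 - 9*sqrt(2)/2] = 3*s^2 - 5*s + 6*sqrt(2)*s - 15*sqrt(2)/2 - 3/2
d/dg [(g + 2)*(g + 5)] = 2*g + 7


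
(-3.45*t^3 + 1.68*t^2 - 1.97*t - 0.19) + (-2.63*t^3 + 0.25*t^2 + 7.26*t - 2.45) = -6.08*t^3 + 1.93*t^2 + 5.29*t - 2.64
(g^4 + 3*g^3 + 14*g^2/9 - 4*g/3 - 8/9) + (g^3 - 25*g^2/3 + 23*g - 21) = g^4 + 4*g^3 - 61*g^2/9 + 65*g/3 - 197/9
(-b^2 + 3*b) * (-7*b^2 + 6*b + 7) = 7*b^4 - 27*b^3 + 11*b^2 + 21*b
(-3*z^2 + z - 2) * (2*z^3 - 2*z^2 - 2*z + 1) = -6*z^5 + 8*z^4 - z^2 + 5*z - 2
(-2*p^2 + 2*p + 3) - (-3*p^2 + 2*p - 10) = p^2 + 13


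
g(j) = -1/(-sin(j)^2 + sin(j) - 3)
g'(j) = -(2*sin(j)*cos(j) - cos(j))/(-sin(j)^2 + sin(j) - 3)^2 = (1 - 2*sin(j))*cos(j)/(sin(j)^2 - sin(j) + 3)^2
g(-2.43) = 0.25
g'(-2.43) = -0.10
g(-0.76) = 0.24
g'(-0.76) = 0.10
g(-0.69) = 0.25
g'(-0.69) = 0.11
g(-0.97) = 0.22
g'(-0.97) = 0.07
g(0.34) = 0.36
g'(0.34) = 0.04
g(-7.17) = 0.23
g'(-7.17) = 0.08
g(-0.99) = 0.22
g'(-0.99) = 0.07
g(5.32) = 0.22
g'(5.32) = 0.07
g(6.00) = 0.30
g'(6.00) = 0.13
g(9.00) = 0.36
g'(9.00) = -0.02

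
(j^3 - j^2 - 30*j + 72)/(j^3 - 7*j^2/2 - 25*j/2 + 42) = 2*(j + 6)/(2*j + 7)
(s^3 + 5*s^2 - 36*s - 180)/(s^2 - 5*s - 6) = (s^2 + 11*s + 30)/(s + 1)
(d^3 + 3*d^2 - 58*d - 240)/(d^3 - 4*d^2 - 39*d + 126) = (d^2 - 3*d - 40)/(d^2 - 10*d + 21)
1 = 1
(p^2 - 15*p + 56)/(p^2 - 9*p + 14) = (p - 8)/(p - 2)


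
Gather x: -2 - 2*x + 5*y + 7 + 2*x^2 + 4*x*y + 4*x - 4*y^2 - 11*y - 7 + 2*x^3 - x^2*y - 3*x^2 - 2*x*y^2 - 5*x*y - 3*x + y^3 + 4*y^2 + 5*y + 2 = 2*x^3 + x^2*(-y - 1) + x*(-2*y^2 - y - 1) + y^3 - y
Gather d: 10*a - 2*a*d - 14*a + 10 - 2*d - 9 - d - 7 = -4*a + d*(-2*a - 3) - 6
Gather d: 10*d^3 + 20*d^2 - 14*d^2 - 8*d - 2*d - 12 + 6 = 10*d^3 + 6*d^2 - 10*d - 6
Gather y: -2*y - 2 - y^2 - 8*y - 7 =-y^2 - 10*y - 9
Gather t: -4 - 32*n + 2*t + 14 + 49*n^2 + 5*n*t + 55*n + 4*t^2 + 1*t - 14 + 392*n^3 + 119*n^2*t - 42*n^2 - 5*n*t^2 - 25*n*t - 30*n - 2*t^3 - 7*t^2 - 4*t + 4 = 392*n^3 + 7*n^2 - 7*n - 2*t^3 + t^2*(-5*n - 3) + t*(119*n^2 - 20*n - 1)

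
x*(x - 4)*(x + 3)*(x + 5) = x^4 + 4*x^3 - 17*x^2 - 60*x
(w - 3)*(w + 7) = w^2 + 4*w - 21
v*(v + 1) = v^2 + v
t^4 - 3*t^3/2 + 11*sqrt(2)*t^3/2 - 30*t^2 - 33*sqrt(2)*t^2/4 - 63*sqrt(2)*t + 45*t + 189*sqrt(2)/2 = (t - 3/2)*(t - 3*sqrt(2))*(t + 3*sqrt(2)/2)*(t + 7*sqrt(2))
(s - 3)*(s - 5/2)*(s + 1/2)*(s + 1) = s^4 - 4*s^3 - s^2/4 + 17*s/2 + 15/4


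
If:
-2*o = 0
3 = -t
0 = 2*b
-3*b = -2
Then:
No Solution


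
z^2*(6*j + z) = 6*j*z^2 + z^3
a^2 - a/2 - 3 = (a - 2)*(a + 3/2)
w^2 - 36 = (w - 6)*(w + 6)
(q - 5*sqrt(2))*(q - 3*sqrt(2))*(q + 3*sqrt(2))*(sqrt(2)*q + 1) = sqrt(2)*q^4 - 9*q^3 - 23*sqrt(2)*q^2 + 162*q + 90*sqrt(2)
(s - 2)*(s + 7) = s^2 + 5*s - 14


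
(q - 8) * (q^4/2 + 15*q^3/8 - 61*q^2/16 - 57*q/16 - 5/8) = q^5/2 - 17*q^4/8 - 301*q^3/16 + 431*q^2/16 + 223*q/8 + 5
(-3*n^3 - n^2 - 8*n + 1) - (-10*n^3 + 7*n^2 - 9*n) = 7*n^3 - 8*n^2 + n + 1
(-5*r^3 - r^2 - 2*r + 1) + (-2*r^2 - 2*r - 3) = -5*r^3 - 3*r^2 - 4*r - 2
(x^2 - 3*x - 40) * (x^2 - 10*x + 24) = x^4 - 13*x^3 + 14*x^2 + 328*x - 960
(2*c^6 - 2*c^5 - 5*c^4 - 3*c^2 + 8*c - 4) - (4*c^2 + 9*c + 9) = 2*c^6 - 2*c^5 - 5*c^4 - 7*c^2 - c - 13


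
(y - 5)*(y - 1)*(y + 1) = y^3 - 5*y^2 - y + 5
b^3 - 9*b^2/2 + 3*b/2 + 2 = (b - 4)*(b - 1)*(b + 1/2)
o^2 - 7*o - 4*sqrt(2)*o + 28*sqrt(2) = (o - 7)*(o - 4*sqrt(2))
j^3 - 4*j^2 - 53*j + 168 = (j - 8)*(j - 3)*(j + 7)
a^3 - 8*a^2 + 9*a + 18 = (a - 6)*(a - 3)*(a + 1)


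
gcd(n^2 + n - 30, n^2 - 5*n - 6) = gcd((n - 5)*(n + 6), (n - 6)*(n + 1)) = 1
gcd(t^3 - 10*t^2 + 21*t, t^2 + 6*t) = t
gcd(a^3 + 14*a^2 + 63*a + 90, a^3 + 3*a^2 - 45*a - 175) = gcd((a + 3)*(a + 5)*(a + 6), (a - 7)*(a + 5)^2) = a + 5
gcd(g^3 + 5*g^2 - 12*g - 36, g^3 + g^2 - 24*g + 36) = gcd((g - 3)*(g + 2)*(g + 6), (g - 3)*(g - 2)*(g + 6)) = g^2 + 3*g - 18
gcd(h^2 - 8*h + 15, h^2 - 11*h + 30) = h - 5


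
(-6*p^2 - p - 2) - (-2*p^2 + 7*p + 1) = -4*p^2 - 8*p - 3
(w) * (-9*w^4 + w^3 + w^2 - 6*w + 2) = -9*w^5 + w^4 + w^3 - 6*w^2 + 2*w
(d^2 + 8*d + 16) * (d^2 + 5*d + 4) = d^4 + 13*d^3 + 60*d^2 + 112*d + 64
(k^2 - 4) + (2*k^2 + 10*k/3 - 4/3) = 3*k^2 + 10*k/3 - 16/3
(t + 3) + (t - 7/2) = 2*t - 1/2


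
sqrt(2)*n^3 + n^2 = n^2*(sqrt(2)*n + 1)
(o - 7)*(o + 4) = o^2 - 3*o - 28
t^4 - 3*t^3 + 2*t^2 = t^2*(t - 2)*(t - 1)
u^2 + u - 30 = (u - 5)*(u + 6)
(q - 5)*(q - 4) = q^2 - 9*q + 20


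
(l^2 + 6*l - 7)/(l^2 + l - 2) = (l + 7)/(l + 2)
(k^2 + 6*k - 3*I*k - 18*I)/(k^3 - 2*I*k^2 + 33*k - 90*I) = (k + 6)/(k^2 + I*k + 30)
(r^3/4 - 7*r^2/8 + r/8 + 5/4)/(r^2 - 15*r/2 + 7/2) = (2*r^3 - 7*r^2 + r + 10)/(4*(2*r^2 - 15*r + 7))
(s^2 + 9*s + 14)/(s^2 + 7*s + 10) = (s + 7)/(s + 5)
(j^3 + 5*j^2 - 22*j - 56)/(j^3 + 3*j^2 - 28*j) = (j + 2)/j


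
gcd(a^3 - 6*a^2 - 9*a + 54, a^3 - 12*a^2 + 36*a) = a - 6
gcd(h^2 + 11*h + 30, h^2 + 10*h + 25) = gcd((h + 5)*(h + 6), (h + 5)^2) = h + 5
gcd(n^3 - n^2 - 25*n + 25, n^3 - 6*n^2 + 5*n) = n^2 - 6*n + 5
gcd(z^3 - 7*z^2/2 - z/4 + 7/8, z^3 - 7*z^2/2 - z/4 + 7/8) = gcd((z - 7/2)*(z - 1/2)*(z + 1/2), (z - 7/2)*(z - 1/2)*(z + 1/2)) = z^3 - 7*z^2/2 - z/4 + 7/8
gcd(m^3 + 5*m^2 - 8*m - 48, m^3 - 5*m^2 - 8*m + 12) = 1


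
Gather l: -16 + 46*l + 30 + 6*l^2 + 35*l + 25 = 6*l^2 + 81*l + 39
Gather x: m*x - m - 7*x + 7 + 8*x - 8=-m + x*(m + 1) - 1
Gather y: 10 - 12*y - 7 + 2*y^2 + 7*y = 2*y^2 - 5*y + 3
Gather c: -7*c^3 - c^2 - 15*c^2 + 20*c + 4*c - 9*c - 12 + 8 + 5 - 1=-7*c^3 - 16*c^2 + 15*c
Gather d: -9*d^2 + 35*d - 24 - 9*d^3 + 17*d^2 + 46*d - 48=-9*d^3 + 8*d^2 + 81*d - 72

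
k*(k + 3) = k^2 + 3*k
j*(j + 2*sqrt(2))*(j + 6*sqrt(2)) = j^3 + 8*sqrt(2)*j^2 + 24*j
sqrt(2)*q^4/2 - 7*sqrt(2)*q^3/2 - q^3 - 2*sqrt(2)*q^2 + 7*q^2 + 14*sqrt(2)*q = q*(q - 7)*(q - 2*sqrt(2))*(sqrt(2)*q/2 + 1)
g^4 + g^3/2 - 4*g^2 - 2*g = g*(g - 2)*(g + 1/2)*(g + 2)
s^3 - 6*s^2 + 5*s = s*(s - 5)*(s - 1)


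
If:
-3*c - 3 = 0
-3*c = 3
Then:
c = -1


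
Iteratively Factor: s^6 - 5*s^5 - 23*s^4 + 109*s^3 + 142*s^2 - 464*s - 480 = (s + 2)*(s^5 - 7*s^4 - 9*s^3 + 127*s^2 - 112*s - 240) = (s - 3)*(s + 2)*(s^4 - 4*s^3 - 21*s^2 + 64*s + 80) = (s - 4)*(s - 3)*(s + 2)*(s^3 - 21*s - 20) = (s - 4)*(s - 3)*(s + 1)*(s + 2)*(s^2 - s - 20) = (s - 5)*(s - 4)*(s - 3)*(s + 1)*(s + 2)*(s + 4)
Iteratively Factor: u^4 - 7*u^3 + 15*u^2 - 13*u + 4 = (u - 1)*(u^3 - 6*u^2 + 9*u - 4) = (u - 1)^2*(u^2 - 5*u + 4) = (u - 4)*(u - 1)^2*(u - 1)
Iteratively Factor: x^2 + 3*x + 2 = (x + 2)*(x + 1)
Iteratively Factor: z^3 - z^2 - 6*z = (z)*(z^2 - z - 6) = z*(z + 2)*(z - 3)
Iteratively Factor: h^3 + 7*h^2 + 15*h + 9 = (h + 3)*(h^2 + 4*h + 3) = (h + 1)*(h + 3)*(h + 3)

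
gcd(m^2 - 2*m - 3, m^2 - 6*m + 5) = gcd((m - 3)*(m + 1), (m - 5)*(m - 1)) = 1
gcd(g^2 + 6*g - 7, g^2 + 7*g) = g + 7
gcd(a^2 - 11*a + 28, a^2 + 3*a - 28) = a - 4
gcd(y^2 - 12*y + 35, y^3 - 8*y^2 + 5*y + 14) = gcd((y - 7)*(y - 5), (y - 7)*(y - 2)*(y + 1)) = y - 7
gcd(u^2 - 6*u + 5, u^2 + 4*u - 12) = 1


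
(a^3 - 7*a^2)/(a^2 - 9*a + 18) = a^2*(a - 7)/(a^2 - 9*a + 18)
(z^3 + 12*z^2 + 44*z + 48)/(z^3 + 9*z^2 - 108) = (z^2 + 6*z + 8)/(z^2 + 3*z - 18)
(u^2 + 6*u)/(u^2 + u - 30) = u/(u - 5)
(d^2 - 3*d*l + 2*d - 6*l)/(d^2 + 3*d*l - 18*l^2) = (d + 2)/(d + 6*l)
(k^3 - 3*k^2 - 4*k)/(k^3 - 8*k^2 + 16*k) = (k + 1)/(k - 4)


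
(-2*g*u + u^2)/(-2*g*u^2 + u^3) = 1/u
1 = 1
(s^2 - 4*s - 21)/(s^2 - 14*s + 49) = (s + 3)/(s - 7)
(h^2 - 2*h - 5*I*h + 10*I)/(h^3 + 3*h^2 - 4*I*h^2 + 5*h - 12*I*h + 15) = (h - 2)/(h^2 + h*(3 + I) + 3*I)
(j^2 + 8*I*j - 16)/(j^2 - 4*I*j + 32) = (j + 4*I)/(j - 8*I)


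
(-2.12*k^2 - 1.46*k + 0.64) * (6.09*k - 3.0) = -12.9108*k^3 - 2.5314*k^2 + 8.2776*k - 1.92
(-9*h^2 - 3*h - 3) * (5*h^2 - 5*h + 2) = -45*h^4 + 30*h^3 - 18*h^2 + 9*h - 6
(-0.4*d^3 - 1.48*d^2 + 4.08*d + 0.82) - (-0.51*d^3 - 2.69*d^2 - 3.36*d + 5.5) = 0.11*d^3 + 1.21*d^2 + 7.44*d - 4.68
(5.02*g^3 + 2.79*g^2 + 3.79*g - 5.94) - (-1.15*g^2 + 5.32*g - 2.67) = 5.02*g^3 + 3.94*g^2 - 1.53*g - 3.27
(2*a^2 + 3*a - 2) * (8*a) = 16*a^3 + 24*a^2 - 16*a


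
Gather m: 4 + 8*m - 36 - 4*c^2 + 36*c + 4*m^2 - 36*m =-4*c^2 + 36*c + 4*m^2 - 28*m - 32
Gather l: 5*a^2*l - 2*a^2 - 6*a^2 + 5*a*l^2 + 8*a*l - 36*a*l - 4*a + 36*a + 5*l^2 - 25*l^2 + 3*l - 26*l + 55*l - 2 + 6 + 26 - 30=-8*a^2 + 32*a + l^2*(5*a - 20) + l*(5*a^2 - 28*a + 32)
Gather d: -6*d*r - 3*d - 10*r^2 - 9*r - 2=d*(-6*r - 3) - 10*r^2 - 9*r - 2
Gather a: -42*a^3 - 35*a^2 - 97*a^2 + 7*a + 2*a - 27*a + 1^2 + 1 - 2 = -42*a^3 - 132*a^2 - 18*a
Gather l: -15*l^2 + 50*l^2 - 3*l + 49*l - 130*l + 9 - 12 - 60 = 35*l^2 - 84*l - 63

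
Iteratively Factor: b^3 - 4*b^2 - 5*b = (b)*(b^2 - 4*b - 5) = b*(b - 5)*(b + 1)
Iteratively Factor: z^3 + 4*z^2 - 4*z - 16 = (z - 2)*(z^2 + 6*z + 8) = (z - 2)*(z + 2)*(z + 4)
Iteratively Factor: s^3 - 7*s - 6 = (s - 3)*(s^2 + 3*s + 2) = (s - 3)*(s + 2)*(s + 1)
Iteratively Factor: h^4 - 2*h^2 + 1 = (h - 1)*(h^3 + h^2 - h - 1) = (h - 1)^2*(h^2 + 2*h + 1) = (h - 1)^2*(h + 1)*(h + 1)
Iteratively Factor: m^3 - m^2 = (m)*(m^2 - m) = m*(m - 1)*(m)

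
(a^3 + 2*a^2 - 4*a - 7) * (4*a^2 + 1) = 4*a^5 + 8*a^4 - 15*a^3 - 26*a^2 - 4*a - 7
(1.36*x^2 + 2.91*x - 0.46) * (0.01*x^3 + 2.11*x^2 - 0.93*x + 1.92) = 0.0136*x^5 + 2.8987*x^4 + 4.8707*x^3 - 1.0657*x^2 + 6.015*x - 0.8832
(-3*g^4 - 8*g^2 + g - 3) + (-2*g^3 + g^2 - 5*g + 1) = -3*g^4 - 2*g^3 - 7*g^2 - 4*g - 2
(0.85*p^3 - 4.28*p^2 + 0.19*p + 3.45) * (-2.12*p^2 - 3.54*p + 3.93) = -1.802*p^5 + 6.0646*p^4 + 18.0889*p^3 - 24.807*p^2 - 11.4663*p + 13.5585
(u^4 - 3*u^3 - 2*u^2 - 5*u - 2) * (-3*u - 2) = -3*u^5 + 7*u^4 + 12*u^3 + 19*u^2 + 16*u + 4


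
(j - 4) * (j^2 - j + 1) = j^3 - 5*j^2 + 5*j - 4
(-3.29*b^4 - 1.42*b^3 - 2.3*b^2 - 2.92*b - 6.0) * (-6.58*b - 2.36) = 21.6482*b^5 + 17.108*b^4 + 18.4852*b^3 + 24.6416*b^2 + 46.3712*b + 14.16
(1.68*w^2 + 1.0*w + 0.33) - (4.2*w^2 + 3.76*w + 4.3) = -2.52*w^2 - 2.76*w - 3.97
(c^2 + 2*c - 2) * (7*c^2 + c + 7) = 7*c^4 + 15*c^3 - 5*c^2 + 12*c - 14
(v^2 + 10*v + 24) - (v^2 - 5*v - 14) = 15*v + 38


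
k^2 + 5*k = k*(k + 5)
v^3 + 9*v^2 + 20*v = v*(v + 4)*(v + 5)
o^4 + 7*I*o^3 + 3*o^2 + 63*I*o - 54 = (o - 3*I)*(o + I)*(o + 3*I)*(o + 6*I)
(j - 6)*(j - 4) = j^2 - 10*j + 24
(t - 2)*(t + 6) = t^2 + 4*t - 12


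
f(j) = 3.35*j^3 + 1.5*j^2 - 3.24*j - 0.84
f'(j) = 10.05*j^2 + 3.0*j - 3.24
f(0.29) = -1.57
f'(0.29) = -1.52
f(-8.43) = -1873.84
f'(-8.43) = 685.67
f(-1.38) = -2.32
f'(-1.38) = 11.76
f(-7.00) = -1053.71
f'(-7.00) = 468.21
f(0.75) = -1.01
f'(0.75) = 4.66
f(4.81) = 391.08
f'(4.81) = 243.71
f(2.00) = 25.48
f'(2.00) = 42.96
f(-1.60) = -5.54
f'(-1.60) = 17.69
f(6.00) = 757.32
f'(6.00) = 376.56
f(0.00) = -0.84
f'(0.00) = -3.24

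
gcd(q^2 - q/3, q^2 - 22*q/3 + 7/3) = q - 1/3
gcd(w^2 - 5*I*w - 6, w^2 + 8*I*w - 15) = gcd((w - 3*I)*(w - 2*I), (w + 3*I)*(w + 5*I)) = 1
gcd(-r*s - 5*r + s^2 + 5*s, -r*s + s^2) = r - s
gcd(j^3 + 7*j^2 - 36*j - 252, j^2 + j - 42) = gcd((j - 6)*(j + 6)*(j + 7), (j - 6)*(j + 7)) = j^2 + j - 42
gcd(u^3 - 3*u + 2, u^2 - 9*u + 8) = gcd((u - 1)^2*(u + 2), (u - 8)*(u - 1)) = u - 1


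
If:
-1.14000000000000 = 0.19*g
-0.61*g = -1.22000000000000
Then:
No Solution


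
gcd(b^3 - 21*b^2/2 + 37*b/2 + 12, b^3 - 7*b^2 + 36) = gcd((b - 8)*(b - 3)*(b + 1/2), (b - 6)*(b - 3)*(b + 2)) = b - 3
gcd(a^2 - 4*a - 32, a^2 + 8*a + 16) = a + 4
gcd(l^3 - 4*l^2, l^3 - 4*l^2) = l^3 - 4*l^2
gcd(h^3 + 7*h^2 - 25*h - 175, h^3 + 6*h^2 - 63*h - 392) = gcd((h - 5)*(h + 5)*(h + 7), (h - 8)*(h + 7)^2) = h + 7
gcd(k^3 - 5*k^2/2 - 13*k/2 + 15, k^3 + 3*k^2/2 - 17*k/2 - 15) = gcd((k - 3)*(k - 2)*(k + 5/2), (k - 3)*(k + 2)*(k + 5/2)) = k^2 - k/2 - 15/2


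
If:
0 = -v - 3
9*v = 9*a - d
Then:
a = d/9 - 3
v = -3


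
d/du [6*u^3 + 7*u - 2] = 18*u^2 + 7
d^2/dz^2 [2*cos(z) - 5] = -2*cos(z)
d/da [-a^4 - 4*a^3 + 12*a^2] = 4*a*(-a^2 - 3*a + 6)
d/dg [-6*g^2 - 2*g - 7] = -12*g - 2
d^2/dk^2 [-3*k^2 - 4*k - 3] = -6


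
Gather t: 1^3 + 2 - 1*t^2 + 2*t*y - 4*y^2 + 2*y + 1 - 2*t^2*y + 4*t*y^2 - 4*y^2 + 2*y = t^2*(-2*y - 1) + t*(4*y^2 + 2*y) - 8*y^2 + 4*y + 4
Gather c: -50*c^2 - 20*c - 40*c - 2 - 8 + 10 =-50*c^2 - 60*c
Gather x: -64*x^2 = -64*x^2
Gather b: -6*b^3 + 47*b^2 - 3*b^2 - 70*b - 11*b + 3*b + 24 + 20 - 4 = -6*b^3 + 44*b^2 - 78*b + 40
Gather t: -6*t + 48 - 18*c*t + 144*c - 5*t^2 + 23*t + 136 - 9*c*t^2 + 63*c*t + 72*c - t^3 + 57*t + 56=216*c - t^3 + t^2*(-9*c - 5) + t*(45*c + 74) + 240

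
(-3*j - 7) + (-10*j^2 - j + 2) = -10*j^2 - 4*j - 5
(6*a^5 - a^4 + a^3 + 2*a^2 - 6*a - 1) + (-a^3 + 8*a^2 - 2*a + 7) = 6*a^5 - a^4 + 10*a^2 - 8*a + 6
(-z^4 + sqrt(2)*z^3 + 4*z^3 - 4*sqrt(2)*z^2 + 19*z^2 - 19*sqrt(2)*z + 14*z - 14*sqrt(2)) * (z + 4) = -z^5 + sqrt(2)*z^4 + 35*z^3 - 35*sqrt(2)*z^2 + 90*z^2 - 90*sqrt(2)*z + 56*z - 56*sqrt(2)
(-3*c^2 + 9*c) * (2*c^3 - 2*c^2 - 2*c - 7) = -6*c^5 + 24*c^4 - 12*c^3 + 3*c^2 - 63*c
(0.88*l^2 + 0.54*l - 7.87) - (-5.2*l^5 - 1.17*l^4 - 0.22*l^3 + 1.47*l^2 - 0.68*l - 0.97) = 5.2*l^5 + 1.17*l^4 + 0.22*l^3 - 0.59*l^2 + 1.22*l - 6.9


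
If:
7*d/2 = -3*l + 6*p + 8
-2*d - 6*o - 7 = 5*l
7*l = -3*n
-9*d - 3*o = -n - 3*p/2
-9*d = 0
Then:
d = 0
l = -18/11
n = 42/11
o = 13/66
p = -71/33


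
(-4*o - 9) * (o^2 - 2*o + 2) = -4*o^3 - o^2 + 10*o - 18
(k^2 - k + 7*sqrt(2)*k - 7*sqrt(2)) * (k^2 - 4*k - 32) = k^4 - 5*k^3 + 7*sqrt(2)*k^3 - 35*sqrt(2)*k^2 - 28*k^2 - 196*sqrt(2)*k + 32*k + 224*sqrt(2)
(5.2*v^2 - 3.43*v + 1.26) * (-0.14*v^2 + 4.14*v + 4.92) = -0.728*v^4 + 22.0082*v^3 + 11.2074*v^2 - 11.6592*v + 6.1992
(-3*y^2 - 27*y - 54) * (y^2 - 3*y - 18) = -3*y^4 - 18*y^3 + 81*y^2 + 648*y + 972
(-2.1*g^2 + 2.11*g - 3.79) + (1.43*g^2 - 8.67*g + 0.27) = -0.67*g^2 - 6.56*g - 3.52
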